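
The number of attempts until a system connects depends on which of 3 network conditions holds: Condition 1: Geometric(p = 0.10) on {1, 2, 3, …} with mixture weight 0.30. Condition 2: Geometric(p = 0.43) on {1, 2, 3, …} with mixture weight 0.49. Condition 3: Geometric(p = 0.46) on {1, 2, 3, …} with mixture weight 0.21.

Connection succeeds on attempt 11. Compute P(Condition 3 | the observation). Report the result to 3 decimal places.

0.018

Apply Bayes' rule: the posterior for each component is proportional to its prior times its likelihood at x.
Geometric probabilities:
  L_1 = 0.0348678
  L_2 = 0.00155674
  L_3 = 0.00096983
Prior × likelihood for each component:
  π_1·L_1 = 0.30 × 0.0348678 = 0.0104604
  π_2·L_2 = 0.49 × 0.00155674 = 0.000762804
  π_3·L_3 = 0.21 × 0.00096983 = 0.000203664
Denominator: 0.0104604 + 0.000762804 + 0.000203664 = 0.0114268
P(Condition 3 | x) ≈ 0.018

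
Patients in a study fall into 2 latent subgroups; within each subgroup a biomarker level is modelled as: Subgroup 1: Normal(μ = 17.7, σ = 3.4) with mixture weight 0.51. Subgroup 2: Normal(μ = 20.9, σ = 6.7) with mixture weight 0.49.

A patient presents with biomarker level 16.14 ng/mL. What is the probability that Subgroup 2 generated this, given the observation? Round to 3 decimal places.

By Bayes' theorem, P(k | x) = π_k f_k(x) / Σ_j π_j f_j(x).
Evaluate each component's likelihood at the observed value:
  f_1 = (1/(3.4·√(2π)))·exp(−(16.14−17.7)²/(2·3.4²)) = 0.117336·exp(-0.10526) = 0.105613
  f_2 = (1/(6.7·√(2π)))·exp(−(16.14−20.9)²/(2·6.7²)) = 0.059544·exp(-0.25237) = 0.0462629
Unnormalised posteriors:
  π_1·f_1 = 0.51 × 0.105613 = 0.0538626
  π_2·f_2 = 0.49 × 0.0462629 = 0.0226688
Normaliser: 0.0538626 + 0.0226688 = 0.0765315
P(Subgroup 2 | the observation) = 0.0226688 / 0.0765315 ≈ 0.296

0.296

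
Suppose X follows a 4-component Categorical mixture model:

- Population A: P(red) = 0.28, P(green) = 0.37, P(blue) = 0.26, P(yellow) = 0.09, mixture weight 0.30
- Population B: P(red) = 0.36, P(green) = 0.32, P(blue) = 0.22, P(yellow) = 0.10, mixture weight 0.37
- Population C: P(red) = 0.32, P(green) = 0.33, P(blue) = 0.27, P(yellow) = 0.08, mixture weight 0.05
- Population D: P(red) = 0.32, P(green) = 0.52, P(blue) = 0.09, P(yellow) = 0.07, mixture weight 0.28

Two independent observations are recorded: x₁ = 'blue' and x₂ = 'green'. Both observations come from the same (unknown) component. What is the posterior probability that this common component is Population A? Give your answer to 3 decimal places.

By Bayes' theorem, P(k | x) = π_k f_k(x) / Σ_j π_j f_j(x).
Since both observations come from the same component, the likelihood for component k is f_k(x₁)·f_k(x₂).
  f_A = [P(blue | comp) = 0.26] × [0.37] = 0.0962
  f_B = [P(blue | comp) = 0.22] × [0.32] = 0.0704
  f_C = [P(blue | comp) = 0.27] × [0.33] = 0.0891
  f_D = [P(blue | comp) = 0.09] × [0.52] = 0.0468
Unnormalised posteriors:
  π_A·f_A = 0.30 × 0.0962 = 0.02886
  π_B·f_B = 0.37 × 0.0704 = 0.026048
  π_C·f_C = 0.05 × 0.0891 = 0.004455
  π_D·f_D = 0.28 × 0.0468 = 0.013104
Marginal: 0.02886 + 0.026048 + 0.004455 + 0.013104 = 0.072467
P(Population A | x₁,x₂) = 0.02886 / 0.072467 ≈ 0.398

0.398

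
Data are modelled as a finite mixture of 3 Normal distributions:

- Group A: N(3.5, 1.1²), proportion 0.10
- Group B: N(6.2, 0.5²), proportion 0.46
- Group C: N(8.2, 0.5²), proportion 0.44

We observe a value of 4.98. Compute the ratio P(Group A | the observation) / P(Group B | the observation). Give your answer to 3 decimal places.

0.784

Posterior odds = (P(Z=i) f_i(x)) / (P(Z=j) f_j(x)); the normalising sum cancels.
Evaluate each component's likelihood at the observed value:
  L_A = 0.146699
  L_B = 0.0406567
  L_C = 7.87159e-10
0.0146699 / 0.0187021 ≈ 0.784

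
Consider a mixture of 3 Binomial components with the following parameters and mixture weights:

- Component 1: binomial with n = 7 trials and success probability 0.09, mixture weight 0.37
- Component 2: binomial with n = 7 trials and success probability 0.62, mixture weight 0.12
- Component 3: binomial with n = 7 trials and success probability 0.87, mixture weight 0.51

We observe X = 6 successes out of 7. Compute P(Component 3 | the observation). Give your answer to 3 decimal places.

Apply Bayes' rule: the posterior for each component is proportional to its prior times its likelihood at x.
Component likelihoods at x = 6 successes out of 7:
  L_1 = C(7,6)·0.09^6·0.91^1 = 7·5.31441e-07·0.91 = 3.38528e-06
  L_2 = C(7,6)·0.62^6·0.38^1 = 7·0.0568002·0.38 = 0.151089
  L_3 = C(7,6)·0.87^6·0.13^1 = 7·0.433626·0.13 = 0.3946
Multiply by the mixture weights:
  P(Z=1)·L_1 = 0.37 × 3.38528e-06 = 1.25255e-06
  P(Z=2)·L_2 = 0.12 × 0.151089 = 0.0181306
  P(Z=3)·L_3 = 0.51 × 0.3946 = 0.201246
Sum: 1.25255e-06 + 0.0181306 + 0.201246 = 0.219378
P(Component 3 | 6 successes out of 7) ≈ 0.917

0.917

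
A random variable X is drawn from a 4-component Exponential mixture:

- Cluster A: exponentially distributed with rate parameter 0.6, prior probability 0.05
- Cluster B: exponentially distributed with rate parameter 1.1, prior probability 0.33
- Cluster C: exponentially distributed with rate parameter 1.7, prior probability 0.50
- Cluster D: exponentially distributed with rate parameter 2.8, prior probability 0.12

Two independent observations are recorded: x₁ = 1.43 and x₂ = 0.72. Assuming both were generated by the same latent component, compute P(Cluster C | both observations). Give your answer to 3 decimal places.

The responsibility of component k is P(Z=k) f_k(x) divided by Σ_j P(Z=j) f_j(x).
Since both observations come from the same component, the likelihood for component k is f_k(x₁)·f_k(x₂).
  f_A = [0.254406] × [0.389526] = 0.0990975
  f_B = [0.228164] × [0.498232] = 0.113679
  f_C = [0.149513] × [0.499888] = 0.0747397
  f_D = [0.0510791] × [0.372924] = 0.0190486
Multiply by the mixture weights:
  P(Z=A)·f_A = 0.05 × 0.0990975 = 0.00495487
  P(Z=B)·f_B = 0.33 × 0.113679 = 0.037514
  P(Z=C)·f_C = 0.50 × 0.0747397 = 0.0373699
  P(Z=D)·f_D = 0.12 × 0.0190486 = 0.00228583
Evidence: 0.00495487 + 0.037514 + 0.0373699 + 0.00228583 = 0.0821245
P(Cluster C | x) = 0.0373699 / 0.0821245 ≈ 0.455

0.455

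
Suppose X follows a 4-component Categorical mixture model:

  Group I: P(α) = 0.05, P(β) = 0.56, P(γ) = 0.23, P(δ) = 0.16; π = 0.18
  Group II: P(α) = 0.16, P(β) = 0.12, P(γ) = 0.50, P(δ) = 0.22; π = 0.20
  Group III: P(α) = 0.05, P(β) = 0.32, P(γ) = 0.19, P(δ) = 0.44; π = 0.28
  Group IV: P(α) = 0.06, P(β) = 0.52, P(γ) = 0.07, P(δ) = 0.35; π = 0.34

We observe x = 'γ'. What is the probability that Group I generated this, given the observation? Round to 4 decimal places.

0.1896

Posterior ∝ prior × likelihood, so P(k | x) ∝ w_k f_k(x); normalise over all components.
Component likelihoods at x = 'γ':
  p_I = 0.23
  p_II = 0.5
  p_III = 0.19
  p_IV = 0.07
Prior × likelihood for each component:
  w_I·p_I = 0.18 × 0.23 = 0.0414
  w_II·p_II = 0.20 × 0.5 = 0.1
  w_III·p_III = 0.28 × 0.19 = 0.0532
  w_IV·p_IV = 0.34 × 0.07 = 0.0238
Denominator: 0.0414 + 0.1 + 0.0532 + 0.0238 = 0.2184
P(Group I | data) = 0.0414 / 0.2184 ≈ 0.1896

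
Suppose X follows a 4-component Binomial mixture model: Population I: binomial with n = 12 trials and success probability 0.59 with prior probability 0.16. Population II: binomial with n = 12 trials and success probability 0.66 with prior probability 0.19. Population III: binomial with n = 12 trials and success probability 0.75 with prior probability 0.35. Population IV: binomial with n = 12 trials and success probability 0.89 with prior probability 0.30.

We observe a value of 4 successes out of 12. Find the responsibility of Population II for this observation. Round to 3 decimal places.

Apply Bayes' rule: the posterior for each component is proportional to its prior times its likelihood at x.
Binomial probabilities:
  f_I = C(12,4)·0.59^4·0.41^8 = 495·0.121174·0.000798493 = 0.0478943
  f_II = C(12,4)·0.66^4·0.34^8 = 495·0.189747·0.000178579 = 0.0167731
  f_III = C(12,4)·0.75^4·0.25^8 = 495·0.316406·1.52588e-05 = 0.00238985
  f_IV = C(12,4)·0.89^4·0.11^8 = 495·0.627422·2.14359e-08 = 6.65743e-06
Unnormalised posteriors:
  P(Z=I)·f_I = 0.16 × 0.0478943 = 0.00766309
  P(Z=II)·f_II = 0.19 × 0.0167731 = 0.00318688
  P(Z=III)·f_III = 0.35 × 0.00238985 = 0.000836447
  P(Z=IV)·f_IV = 0.30 × 6.65743e-06 = 1.99723e-06
Denominator: 0.00766309 + 0.00318688 + 0.000836447 + 1.99723e-06 = 0.0116884
P(Population II | the observation) ≈ 0.273

0.273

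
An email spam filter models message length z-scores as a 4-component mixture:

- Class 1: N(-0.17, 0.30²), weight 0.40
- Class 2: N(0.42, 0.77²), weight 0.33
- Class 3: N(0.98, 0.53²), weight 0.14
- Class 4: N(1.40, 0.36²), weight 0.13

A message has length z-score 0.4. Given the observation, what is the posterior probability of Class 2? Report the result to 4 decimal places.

0.5352

P(component k | x) = P(Z=k)·f_k(x) / marginal(x), where marginal(x) = Σ_j P(Z=j)·f_j(x).
Component likelihoods at x = 0.4:
  f_1 = 0.218719
  f_2 = 0.517932
  f_3 = 0.413603
  f_4 = 0.0233932
Weight by the priors:
  P(Z=1)·f_1 = 0.40 × 0.218719 = 0.0874878
  P(Z=2)·f_2 = 0.33 × 0.517932 = 0.170918
  P(Z=3)·f_3 = 0.14 × 0.413603 = 0.0579044
  P(Z=4)·f_4 = 0.13 × 0.0233932 = 0.00304111
Marginal: 0.0874878 + 0.170918 + 0.0579044 + 0.00304111 = 0.319351
So the posterior for Class 2 is 0.170918 / 0.319351 ≈ 0.5352.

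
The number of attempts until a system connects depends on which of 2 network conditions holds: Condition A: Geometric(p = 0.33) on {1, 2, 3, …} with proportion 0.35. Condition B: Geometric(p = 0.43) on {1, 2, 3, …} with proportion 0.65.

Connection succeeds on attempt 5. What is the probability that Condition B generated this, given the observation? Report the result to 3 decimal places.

P(component k | x) = π_k·f_k(x) / marginal(x), where marginal(x) = Σ_j π_j·f_j(x).
Geometric probabilities:
  p_A = 0.0664987
  p_B = 0.0453908
Weight by the priors:
  π_A·p_A = 0.35 × 0.0664987 = 0.0232745
  π_B·p_B = 0.65 × 0.0453908 = 0.029504
Normaliser: 0.0232745 + 0.029504 = 0.0527786
So the posterior for Condition B is 0.029504 / 0.0527786 ≈ 0.559.

0.559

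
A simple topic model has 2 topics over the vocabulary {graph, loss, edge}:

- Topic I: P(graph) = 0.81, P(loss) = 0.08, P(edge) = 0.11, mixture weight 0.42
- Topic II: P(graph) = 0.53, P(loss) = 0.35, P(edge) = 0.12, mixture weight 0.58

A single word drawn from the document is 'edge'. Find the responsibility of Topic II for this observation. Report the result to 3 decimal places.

0.601

Apply Bayes' rule: the posterior for each component is proportional to its prior times its likelihood at x.
Categorical probabilities:
  f_I = 0.11
  f_II = 0.12
Weight by the priors:
  π_I·f_I = 0.42 × 0.11 = 0.0462
  π_II·f_II = 0.58 × 0.12 = 0.0696
Normaliser: 0.0462 + 0.0696 = 0.1158
So the posterior for Topic II is 0.0696 / 0.1158 ≈ 0.601.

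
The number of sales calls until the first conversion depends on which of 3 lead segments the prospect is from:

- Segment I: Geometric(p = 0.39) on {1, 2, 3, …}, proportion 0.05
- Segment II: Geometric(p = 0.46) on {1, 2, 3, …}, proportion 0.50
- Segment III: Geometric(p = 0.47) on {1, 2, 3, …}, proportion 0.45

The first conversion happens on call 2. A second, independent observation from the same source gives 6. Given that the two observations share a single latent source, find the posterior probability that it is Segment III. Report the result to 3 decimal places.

0.422

By Bayes' theorem, P(k | x) = π_k f_k(x) / Σ_j π_j f_j(x).
Since both observations come from the same component, the likelihood for component k is f_k(x₁)·f_k(x₂).
  f_I = [0.2379] × [0.0329393] = 0.00783625
  f_II = [0.2484] × [0.0211216] = 0.0052466
  f_III = [0.2491] × [0.0196552] = 0.00489611
Prior × likelihood for each component:
  π_I·f_I = 0.05 × 0.00783625 = 0.000391812
  π_II·f_II = 0.50 × 0.0052466 = 0.0026233
  π_III·f_III = 0.45 × 0.00489611 = 0.00220325
Denominator: 0.000391812 + 0.0026233 + 0.00220325 = 0.00521836
P(Segment III | data) = 0.00220325 / 0.00521836 ≈ 0.422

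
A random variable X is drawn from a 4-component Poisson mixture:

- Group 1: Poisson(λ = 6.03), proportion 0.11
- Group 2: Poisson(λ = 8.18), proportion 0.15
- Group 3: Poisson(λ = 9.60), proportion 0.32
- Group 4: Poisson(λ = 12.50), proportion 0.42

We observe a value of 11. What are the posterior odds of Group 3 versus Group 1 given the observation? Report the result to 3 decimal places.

13.640

Only the two components matter; the odds are (π_i f_i(x)) / (π_j f_j(x)).
Component likelihoods at x = 11:
  f_1 = e^(−6.03)·6.03^11/11! = 0.0230961
  f_2 = e^(−8.18)·8.18^11/11! = 0.0770197
  f_3 = e^(−9.60)·9.60^11/11! = 0.108293
  f_4 = e^(−12.50)·12.50^11/11! = 0.108686
0.0346538 / 0.00254057 ≈ 13.640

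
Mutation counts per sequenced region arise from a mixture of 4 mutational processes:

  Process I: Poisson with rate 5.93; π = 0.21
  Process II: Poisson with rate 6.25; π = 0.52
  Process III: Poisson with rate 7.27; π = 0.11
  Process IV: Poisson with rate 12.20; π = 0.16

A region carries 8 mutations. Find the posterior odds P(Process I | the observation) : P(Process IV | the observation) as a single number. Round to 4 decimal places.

Posterior odds = (π_i f_i(x)) / (π_j f_j(x)); the normalising sum cancels.
Evaluate each component's likelihood at the observed value:
  p_I = e^(−5.93)·5.93^8/8! = 0.100821
  p_II = e^(−6.25)·6.25^8/8! = 0.111475
  p_III = e^(−7.27)·7.27^8/8! = 0.134721
  p_IV = e^(−12.20)·12.20^8/8! = 0.0612302
Posterior odds = (π_I·p_I) / (π_IV·p_IV) = (0.21·0.100821) / (0.16·0.0612302) = 0.0211724 / 0.00979683 ≈ 2.1611

2.1611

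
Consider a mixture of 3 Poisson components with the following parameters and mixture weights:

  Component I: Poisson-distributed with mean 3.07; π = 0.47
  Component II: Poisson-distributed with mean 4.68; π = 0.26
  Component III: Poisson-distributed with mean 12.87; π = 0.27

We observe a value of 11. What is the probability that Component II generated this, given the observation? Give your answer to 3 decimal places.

0.048

Apply Bayes' rule: the posterior for each component is proportional to its prior times its likelihood at x.
Poisson probabilities:
  f_I = e^(−3.07)·3.07^11/11! = 0.000265511
  f_II = e^(−4.68)·4.68^11/11! = 0.00548341
  f_III = e^(−12.87)·12.87^11/11! = 0.103476
Weight by the priors:
  P(Z=I)·f_I = 0.47 × 0.000265511 = 0.00012479
  P(Z=II)·f_II = 0.26 × 0.00548341 = 0.00142569
  P(Z=III)·f_III = 0.27 × 0.103476 = 0.0279384
Evidence: 0.00012479 + 0.00142569 + 0.0279384 = 0.0294889
P(Component II | 11) ≈ 0.048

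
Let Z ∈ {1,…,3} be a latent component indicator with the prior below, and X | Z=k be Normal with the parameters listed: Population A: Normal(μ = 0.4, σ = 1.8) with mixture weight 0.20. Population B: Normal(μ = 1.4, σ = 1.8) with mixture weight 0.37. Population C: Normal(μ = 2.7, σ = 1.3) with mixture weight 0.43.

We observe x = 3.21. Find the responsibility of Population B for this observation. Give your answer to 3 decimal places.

Apply Bayes' rule: the posterior for each component is proportional to its prior times its likelihood at x.
Normal densities:
  p_A = (1/(1.8·√(2π)))·exp(−(3.21−0.4)²/(2·1.8²)) = 0.221635·exp(-1.21853) = 0.0655292
  p_B = (1/(1.8·√(2π)))·exp(−(3.21−1.4)²/(2·1.8²)) = 0.221635·exp(-0.50557) = 0.133681
  p_C = (1/(1.3·√(2π)))·exp(−(3.21−2.7)²/(2·1.3²)) = 0.306879·exp(-0.07695) = 0.284149
Unnormalised posteriors:
  P(Z=A)·p_A = 0.20 × 0.0655292 = 0.0131058
  P(Z=B)·p_B = 0.37 × 0.133681 = 0.0494621
  P(Z=C)·p_C = 0.43 × 0.284149 = 0.122184
Sum: 0.0131058 + 0.0494621 + 0.122184 = 0.184752
P(Population B | x) ≈ 0.268

0.268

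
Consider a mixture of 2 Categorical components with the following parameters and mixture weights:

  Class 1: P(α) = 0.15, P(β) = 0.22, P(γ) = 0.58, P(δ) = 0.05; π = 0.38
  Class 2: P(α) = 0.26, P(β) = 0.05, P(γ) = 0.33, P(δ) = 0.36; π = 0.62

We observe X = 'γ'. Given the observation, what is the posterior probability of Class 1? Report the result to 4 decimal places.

0.5186

Apply Bayes' rule: the posterior for each component is proportional to its prior times its likelihood at x.
Categorical probabilities:
  p_1 = P(γ | comp) = 0.58
  p_2 = P(γ | comp) = 0.33
Prior × likelihood for each component:
  π_1·p_1 = 0.38 × 0.58 = 0.2204
  π_2·p_2 = 0.62 × 0.33 = 0.2046
Denominator: 0.2204 + 0.2046 = 0.425
So the posterior for Class 1 is 0.2204 / 0.425 ≈ 0.5186.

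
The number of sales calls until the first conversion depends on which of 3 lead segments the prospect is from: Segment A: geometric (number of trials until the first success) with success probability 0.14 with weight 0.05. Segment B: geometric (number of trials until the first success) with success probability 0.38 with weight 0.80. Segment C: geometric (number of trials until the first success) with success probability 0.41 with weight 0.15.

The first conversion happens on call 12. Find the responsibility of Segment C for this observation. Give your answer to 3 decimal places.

Posterior ∝ prior × likelihood, so P(k | x) ∝ π_k f_k(x); normalise over all components.
Component likelihoods at x = 12:
  L_A = 0.0266447
  L_B = 0.00197739
  L_C = 0.00123639
Unnormalised posteriors:
  π_A·L_A = 0.05 × 0.0266447 = 0.00133224
  π_B·L_B = 0.80 × 0.00197739 = 0.00158191
  π_C·L_C = 0.15 × 0.00123639 = 0.000185459
Sum: 0.00133224 + 0.00158191 + 0.000185459 = 0.00309961
P(Segment C | x) = 0.000185459 / 0.00309961 ≈ 0.060

0.060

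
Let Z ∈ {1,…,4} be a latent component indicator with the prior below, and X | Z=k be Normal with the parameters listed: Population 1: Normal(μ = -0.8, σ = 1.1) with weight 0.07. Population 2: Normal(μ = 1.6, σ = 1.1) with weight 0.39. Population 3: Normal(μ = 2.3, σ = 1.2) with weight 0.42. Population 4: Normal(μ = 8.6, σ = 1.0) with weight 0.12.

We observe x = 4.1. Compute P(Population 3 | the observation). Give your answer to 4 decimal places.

0.8091

P(component k | x) = P(Z=k)·f_k(x) / marginal(x), where marginal(x) = Σ_j P(Z=j)·f_j(x).
Evaluate each component's likelihood at the observed value:
  p_1 = 1.78103e-05
  p_2 = 0.0274087
  p_3 = 0.107931
  p_4 = 1.59837e-05
Prior × likelihood for each component:
  P(Z=1)·p_1 = 0.07 × 1.78103e-05 = 1.24672e-06
  P(Z=2)·p_2 = 0.39 × 0.0274087 = 0.0106894
  P(Z=3)·p_3 = 0.42 × 0.107931 = 0.0453312
  P(Z=4)·p_4 = 0.12 × 1.59837e-05 = 1.91805e-06
Marginal: 1.24672e-06 + 0.0106894 + 0.0453312 + 1.91805e-06 = 0.0560237
P(Population 3 | x) ≈ 0.8091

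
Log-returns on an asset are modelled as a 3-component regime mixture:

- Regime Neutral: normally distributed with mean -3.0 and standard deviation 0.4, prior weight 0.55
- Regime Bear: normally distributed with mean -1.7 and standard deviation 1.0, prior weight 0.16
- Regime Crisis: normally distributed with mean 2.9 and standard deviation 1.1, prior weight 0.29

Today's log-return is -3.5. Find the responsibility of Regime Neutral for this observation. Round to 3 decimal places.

P(component k | x) = π_k·f_k(x) / marginal(x), where marginal(x) = Σ_j π_j·f_j(x).
Component likelihoods at x = -3.5:
  p_Neutral = 0.456623
  p_Bear = 0.0789502
  p_Crisis = 1.61739e-08
Prior × likelihood for each component:
  π_Neutral·p_Neutral = 0.55 × 0.456623 = 0.251142
  π_Bear·p_Bear = 0.16 × 0.0789502 = 0.012632
  π_Crisis·p_Crisis = 0.29 × 1.61739e-08 = 4.69042e-09
Marginal: 0.251142 + 0.012632 + 4.69042e-09 = 0.263775
P(Regime Neutral | -3.5) ≈ 0.952

0.952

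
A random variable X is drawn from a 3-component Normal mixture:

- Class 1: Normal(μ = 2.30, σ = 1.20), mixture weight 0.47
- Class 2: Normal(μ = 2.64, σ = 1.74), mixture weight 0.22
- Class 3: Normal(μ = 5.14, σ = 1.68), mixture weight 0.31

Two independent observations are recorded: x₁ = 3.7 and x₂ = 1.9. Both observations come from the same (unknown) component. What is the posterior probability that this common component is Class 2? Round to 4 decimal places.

By Bayes' theorem, P(k | x) = w_k f_k(x) / Σ_j w_j f_j(x).
Since both observations come from the same component, the likelihood for component k is f_k(x₁)·f_k(x₂).
  f_1 = [0.168332] × [0.314486] = 0.0529381
  f_2 = [0.190447] × [0.209452] = 0.0398895
  f_3 = [0.164461] × [0.0369782] = 0.00608149
Prior × likelihood for each component:
  w_1·f_1 = 0.47 × 0.0529381 = 0.0248809
  w_2·f_2 = 0.22 × 0.0398895 = 0.0087757
  w_3·f_3 = 0.31 × 0.00608149 = 0.00188526
Evidence: 0.0248809 + 0.0087757 + 0.00188526 = 0.0355419
P(Class 2 | data) ≈ 0.2469

0.2469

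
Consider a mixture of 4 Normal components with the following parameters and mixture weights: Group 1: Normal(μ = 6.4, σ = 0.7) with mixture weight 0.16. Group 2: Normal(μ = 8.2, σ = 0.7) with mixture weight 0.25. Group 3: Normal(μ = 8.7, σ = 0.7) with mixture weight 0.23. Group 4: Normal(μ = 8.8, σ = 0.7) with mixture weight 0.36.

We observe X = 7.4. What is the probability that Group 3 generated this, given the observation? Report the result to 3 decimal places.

0.148

The responsibility of component k is π_k f_k(x) divided by Σ_j π_j f_j(x).
Evaluate each component's likelihood at the observed value:
  p_1 = (1/(0.7·√(2π)))·exp(−(7.4−6.4)²/(2·0.7²)) = 0.569918·exp(-1.02041) = 0.205426
  p_2 = (1/(0.7·√(2π)))·exp(−(7.4−8.2)²/(2·0.7²)) = 0.569918·exp(-0.65306) = 0.296614
  p_3 = (1/(0.7·√(2π)))·exp(−(7.4−8.7)²/(2·0.7²)) = 0.569918·exp(-1.72449) = 0.101596
  p_4 = (1/(0.7·√(2π)))·exp(−(7.4−8.8)²/(2·0.7²)) = 0.569918·exp(-2.00000) = 0.07713
Unnormalised posteriors:
  π_1·p_1 = 0.16 × 0.205426 = 0.0328681
  π_2·p_2 = 0.25 × 0.296614 = 0.0741534
  π_3·p_3 = 0.23 × 0.101596 = 0.023367
  π_4·p_4 = 0.36 × 0.07713 = 0.0277668
Evidence: 0.0328681 + 0.0741534 + 0.023367 + 0.0277668 = 0.158155
Responsibility of Group 3: 0.023367 / 0.158155 ≈ 0.148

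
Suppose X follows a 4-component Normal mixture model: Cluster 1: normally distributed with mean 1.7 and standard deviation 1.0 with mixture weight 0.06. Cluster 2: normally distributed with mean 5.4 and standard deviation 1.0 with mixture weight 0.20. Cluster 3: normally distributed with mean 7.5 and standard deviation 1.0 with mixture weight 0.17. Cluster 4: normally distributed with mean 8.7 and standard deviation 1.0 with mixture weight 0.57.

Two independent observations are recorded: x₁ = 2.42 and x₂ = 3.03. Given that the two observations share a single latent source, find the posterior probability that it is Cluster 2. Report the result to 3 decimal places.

0.007

Posterior ∝ prior × likelihood, so P(k | x) ∝ π_k f_k(x); normalise over all components.
Since both observations come from the same component, the likelihood for component k is f_k(x₁)·f_k(x₂).
  f_1 = [(1/(1.0·√(2π)))·exp(−(2.42−1.7)²/(2·1.0²)) = 0.398942·exp(-0.25920) = 0.307851] × [0.16474] = 0.0507153
  f_2 = [(1/(1.0·√(2π)))·exp(−(2.42−5.4)²/(2·1.0²)) = 0.398942·exp(-4.44020) = 0.00470496] × [0.0240556] = 0.00011318
  f_3 = [(1/(1.0·√(2π)))·exp(−(2.42−7.5)²/(2·1.0²)) = 0.398942·exp(-12.90320) = 9.93394e-07] × [1.82857e-05] = 1.8165e-11
  f_4 = [(1/(1.0·√(2π)))·exp(−(2.42−8.7)²/(2·1.0²)) = 0.398942·exp(-19.71920) = 1.08886e-09] × [4.1674e-08] = 4.5377e-17
Prior × likelihood for each component:
  π_1·f_1 = 0.06 × 0.0507153 = 0.00304292
  π_2·f_2 = 0.20 × 0.00011318 = 2.26361e-05
  π_3·f_3 = 0.17 × 1.8165e-11 = 3.08804e-12
  π_4·f_4 = 0.57 × 4.5377e-17 = 2.58649e-17
Sum: 0.00304292 + 2.26361e-05 + 3.08804e-12 + 2.58649e-17 = 0.00306556
Responsibility of Cluster 2: 2.26361e-05 / 0.00306556 ≈ 0.007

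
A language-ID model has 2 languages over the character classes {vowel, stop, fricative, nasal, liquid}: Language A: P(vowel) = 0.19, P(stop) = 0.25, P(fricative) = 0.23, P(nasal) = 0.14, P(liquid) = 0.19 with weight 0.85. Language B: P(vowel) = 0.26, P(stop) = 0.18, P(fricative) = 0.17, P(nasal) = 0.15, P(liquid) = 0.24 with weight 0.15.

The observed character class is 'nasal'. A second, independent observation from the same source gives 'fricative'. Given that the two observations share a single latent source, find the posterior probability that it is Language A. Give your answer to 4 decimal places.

0.8774

The responsibility of component k is w_k f_k(x) divided by Σ_j w_j f_j(x).
Since both observations come from the same component, the likelihood for component k is f_k(x₁)·f_k(x₂).
  L_A = [0.14] × [0.23] = 0.0322
  L_B = [0.15] × [0.17] = 0.0255
Multiply by the mixture weights:
  w_A·L_A = 0.85 × 0.0322 = 0.02737
  w_B·L_B = 0.15 × 0.0255 = 0.003825
Normaliser: 0.02737 + 0.003825 = 0.031195
P(Language A | x₁, x₂) ≈ 0.8774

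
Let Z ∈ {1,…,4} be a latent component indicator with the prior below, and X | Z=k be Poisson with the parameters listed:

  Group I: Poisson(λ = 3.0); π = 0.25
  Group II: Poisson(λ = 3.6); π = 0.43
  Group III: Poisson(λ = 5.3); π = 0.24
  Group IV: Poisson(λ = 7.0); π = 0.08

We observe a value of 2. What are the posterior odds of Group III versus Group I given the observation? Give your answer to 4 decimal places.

Only the two components matter; the odds are (π_i f_i(x)) / (π_j f_j(x)).
Component likelihoods at x = 2:
  f_I = e^(−3.0)·3.0^2/2! = 0.224042
  f_II = e^(−3.6)·3.6^2/2! = 0.177058
  f_III = e^(−5.3)·5.3^2/2! = 0.0701069
  f_IV = e^(−7.0)·7.0^2/2! = 0.0223411
0.0168257 / 0.0560105 ≈ 0.3004

0.3004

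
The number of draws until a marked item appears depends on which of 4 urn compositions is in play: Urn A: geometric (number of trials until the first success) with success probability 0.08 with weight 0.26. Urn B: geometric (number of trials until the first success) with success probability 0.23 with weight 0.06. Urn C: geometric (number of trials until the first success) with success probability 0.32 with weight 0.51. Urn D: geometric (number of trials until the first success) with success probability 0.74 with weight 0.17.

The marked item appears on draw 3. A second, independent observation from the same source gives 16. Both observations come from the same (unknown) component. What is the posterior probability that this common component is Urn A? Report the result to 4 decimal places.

Apply Bayes' rule: the posterior for each component is proportional to its prior times its likelihood at x.
Since both observations come from the same component, the likelihood for component k is f_k(x₁)·f_k(x₂).
  f_A = [0.08·(1−0.08)^2 = 0.08·0.8464 = 0.067712] × [0.0229038] = 0.00155086
  f_B = [0.23·(1−0.23)^2 = 0.23·0.5929 = 0.136367] × [0.0045613] = 0.000622011
  f_C = [0.32·(1−0.32)^2 = 0.32·0.4624 = 0.147968] × [0.000983521] = 0.00014553
  f_D = [0.74·(1−0.74)^2 = 0.74·0.0676 = 0.050024] × [1.24117e-09] = 6.20884e-11
Unnormalised posteriors:
  P(Z=A)·f_A = 0.26 × 0.00155086 = 0.000403224
  P(Z=B)·f_B = 0.06 × 0.000622011 = 3.73207e-05
  P(Z=C)·f_C = 0.51 × 0.00014553 = 7.42201e-05
  P(Z=D)·f_D = 0.17 × 6.20884e-11 = 1.0555e-11
Sum: 0.000403224 + 3.73207e-05 + 7.42201e-05 + 1.0555e-11 = 0.000514765
P(Urn A | x₁,x₂) ≈ 0.7833

0.7833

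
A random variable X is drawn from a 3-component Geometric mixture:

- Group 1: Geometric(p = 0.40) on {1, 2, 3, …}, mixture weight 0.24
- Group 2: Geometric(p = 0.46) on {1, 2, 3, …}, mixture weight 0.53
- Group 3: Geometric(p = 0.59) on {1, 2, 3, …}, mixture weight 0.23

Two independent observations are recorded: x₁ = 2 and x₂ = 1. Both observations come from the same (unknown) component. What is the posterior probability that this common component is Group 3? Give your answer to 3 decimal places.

P(component k | x) = π_k·f_k(x) / marginal(x), where marginal(x) = Σ_j π_j·f_j(x).
Since both observations come from the same component, the likelihood for component k is f_k(x₁)·f_k(x₂).
  f_1 = [0.24] × [0.4] = 0.096
  f_2 = [0.2484] × [0.46] = 0.114264
  f_3 = [0.2419] × [0.59] = 0.142721
Unnormalised posteriors:
  π_1·f_1 = 0.24 × 0.096 = 0.02304
  π_2·f_2 = 0.53 × 0.114264 = 0.0605599
  π_3·f_3 = 0.23 × 0.142721 = 0.0328258
Normaliser: 0.02304 + 0.0605599 + 0.0328258 = 0.116426
P(Group 3 | x₁,x₂) = 0.0328258 / 0.116426 ≈ 0.282

0.282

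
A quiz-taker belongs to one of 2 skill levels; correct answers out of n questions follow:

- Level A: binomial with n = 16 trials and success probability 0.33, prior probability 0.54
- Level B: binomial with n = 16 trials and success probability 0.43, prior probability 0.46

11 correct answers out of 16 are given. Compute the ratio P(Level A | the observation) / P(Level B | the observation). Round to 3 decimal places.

0.143

Only the two components matter; the odds are (P(Z=i) f_i(x)) / (P(Z=j) f_j(x)).
Binomial probabilities:
  L_A = C(16,11)·0.33^11·0.67^5 = 4368·5.05421e-06·0.135013 = 0.00298064
  L_B = C(16,11)·0.43^11·0.57^5 = 4368·9.29294e-05·0.0601692 = 0.0244236
Posterior odds = (P(Z=A)·L_A) / (P(Z=B)·L_B) = (0.54·0.00298064) / (0.46·0.0244236) = 0.00160955 / 0.0112349 ≈ 0.143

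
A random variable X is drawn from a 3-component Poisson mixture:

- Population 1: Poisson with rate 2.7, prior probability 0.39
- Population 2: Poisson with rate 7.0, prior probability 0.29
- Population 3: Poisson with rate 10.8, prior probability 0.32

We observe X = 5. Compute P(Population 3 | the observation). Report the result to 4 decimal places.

The responsibility of component k is π_k f_k(x) divided by Σ_j π_j f_j(x).
Component likelihoods at x = 5:
  f_1 = e^(−2.7)·2.7^5/5! = 0.0803605
  f_2 = e^(−7.0)·7.0^5/5! = 0.127717
  f_3 = e^(−10.8)·10.8^5/5! = 0.024978
Prior × likelihood for each component:
  π_1·f_1 = 0.39 × 0.0803605 = 0.0313406
  π_2·f_2 = 0.29 × 0.127717 = 0.0370378
  π_3·f_3 = 0.32 × 0.024978 = 0.00799295
Marginal: 0.0313406 + 0.0370378 + 0.00799295 = 0.0763714
Responsibility of Population 3: 0.00799295 / 0.0763714 ≈ 0.1047

0.1047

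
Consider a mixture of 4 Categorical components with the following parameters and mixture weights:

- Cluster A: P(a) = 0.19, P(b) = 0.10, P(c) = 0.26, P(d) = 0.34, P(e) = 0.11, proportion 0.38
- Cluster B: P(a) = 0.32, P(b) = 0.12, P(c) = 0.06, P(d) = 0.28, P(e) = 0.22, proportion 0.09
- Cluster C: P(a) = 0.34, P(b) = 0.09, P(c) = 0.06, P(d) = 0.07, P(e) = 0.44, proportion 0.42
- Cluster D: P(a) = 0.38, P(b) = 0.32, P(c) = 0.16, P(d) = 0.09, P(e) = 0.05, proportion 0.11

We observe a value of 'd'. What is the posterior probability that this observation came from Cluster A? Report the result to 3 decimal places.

The responsibility of component k is P(Z=k) f_k(x) divided by Σ_j P(Z=j) f_j(x).
Component likelihoods at x = 'd':
  p_A = P(d | comp) = 0.34
  p_B = P(d | comp) = 0.28
  p_C = P(d | comp) = 0.07
  p_D = P(d | comp) = 0.09
Multiply by the mixture weights:
  P(Z=A)·p_A = 0.38 × 0.34 = 0.1292
  P(Z=B)·p_B = 0.09 × 0.28 = 0.0252
  P(Z=C)·p_C = 0.42 × 0.07 = 0.0294
  P(Z=D)·p_D = 0.11 × 0.09 = 0.0099
Sum: 0.1292 + 0.0252 + 0.0294 + 0.0099 = 0.1937
Responsibility of Cluster A: 0.1292 / 0.1937 ≈ 0.667

0.667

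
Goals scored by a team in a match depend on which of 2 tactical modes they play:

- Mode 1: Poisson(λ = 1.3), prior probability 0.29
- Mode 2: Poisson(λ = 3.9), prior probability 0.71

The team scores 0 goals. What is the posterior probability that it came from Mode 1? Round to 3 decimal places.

By Bayes' theorem, P(k | x) = π_k f_k(x) / Σ_j π_j f_j(x).
Poisson probabilities:
  f_1 = 0.272532
  f_2 = 0.0202419
Unnormalised posteriors:
  π_1·f_1 = 0.29 × 0.272532 = 0.0790342
  π_2·f_2 = 0.71 × 0.0202419 = 0.0143718
Evidence: 0.0790342 + 0.0143718 = 0.093406
So the posterior for Mode 1 is 0.0790342 / 0.093406 ≈ 0.846.

0.846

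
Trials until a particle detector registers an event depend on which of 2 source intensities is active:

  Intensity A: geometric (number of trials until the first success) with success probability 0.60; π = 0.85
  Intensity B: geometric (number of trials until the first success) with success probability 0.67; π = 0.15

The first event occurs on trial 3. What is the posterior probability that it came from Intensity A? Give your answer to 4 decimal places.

0.8817

Posterior ∝ prior × likelihood, so P(k | x) ∝ P(Z=k) f_k(x); normalise over all components.
Geometric probabilities:
  p_A = 0.60·(1−0.60)^2 = 0.60·0.16 = 0.096
  p_B = 0.67·(1−0.67)^2 = 0.67·0.1089 = 0.072963
Multiply by the mixture weights:
  P(Z=A)·p_A = 0.85 × 0.096 = 0.0816
  P(Z=B)·p_B = 0.15 × 0.072963 = 0.0109444
Evidence: 0.0816 + 0.0109444 = 0.0925445
Responsibility of Intensity A: 0.0816 / 0.0925445 ≈ 0.8817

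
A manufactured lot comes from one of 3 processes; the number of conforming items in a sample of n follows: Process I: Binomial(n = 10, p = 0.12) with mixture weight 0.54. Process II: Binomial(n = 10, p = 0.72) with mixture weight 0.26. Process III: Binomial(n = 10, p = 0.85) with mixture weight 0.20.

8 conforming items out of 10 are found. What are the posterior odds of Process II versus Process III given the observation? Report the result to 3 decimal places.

The posterior odds equal the prior odds times the likelihood ratio: (π_i/π_j)·(f_i(x)/f_j(x)).
Component likelihoods at x = 8 conforming items out of 10:
  L_I = 1.4984e-06
  L_II = 0.254794
  L_III = 0.275897
0.0662463 / 0.0551793 ≈ 1.201

1.201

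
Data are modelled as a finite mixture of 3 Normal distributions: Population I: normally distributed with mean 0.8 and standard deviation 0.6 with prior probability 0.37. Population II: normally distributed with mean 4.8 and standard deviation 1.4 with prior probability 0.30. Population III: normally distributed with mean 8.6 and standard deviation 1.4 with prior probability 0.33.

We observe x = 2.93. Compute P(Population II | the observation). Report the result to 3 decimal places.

By Bayes' theorem, P(k | x) = w_k f_k(x) / Σ_j w_j f_j(x).
Evaluate each component's likelihood at the observed value:
  f_I = 0.00121944
  f_II = 0.116778
  f_III = 7.81672e-05
Weight by the priors:
  w_I·f_I = 0.37 × 0.00121944 = 0.000451193
  w_II·f_II = 0.30 × 0.116778 = 0.0350335
  w_III·f_III = 0.33 × 7.81672e-05 = 2.57952e-05
Denominator: 0.000451193 + 0.0350335 + 2.57952e-05 = 0.0355105
So the posterior for Population II is 0.0350335 / 0.0355105 ≈ 0.987.

0.987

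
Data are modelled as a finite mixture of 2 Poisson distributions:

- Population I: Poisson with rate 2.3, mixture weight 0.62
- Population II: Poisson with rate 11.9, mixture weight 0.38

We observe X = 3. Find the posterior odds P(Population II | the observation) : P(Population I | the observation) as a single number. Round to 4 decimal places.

0.0057

Posterior odds = (w_i f_i(x)) / (w_j f_j(x)); the normalising sum cancels.
Poisson probabilities:
  L_I = 0.203308
  L_II = 0.00190715
Posterior odds = (w_II·L_II) / (w_I·L_I) = (0.38·0.00190715) / (0.62·0.203308) = 0.000724718 / 0.126051 ≈ 0.0057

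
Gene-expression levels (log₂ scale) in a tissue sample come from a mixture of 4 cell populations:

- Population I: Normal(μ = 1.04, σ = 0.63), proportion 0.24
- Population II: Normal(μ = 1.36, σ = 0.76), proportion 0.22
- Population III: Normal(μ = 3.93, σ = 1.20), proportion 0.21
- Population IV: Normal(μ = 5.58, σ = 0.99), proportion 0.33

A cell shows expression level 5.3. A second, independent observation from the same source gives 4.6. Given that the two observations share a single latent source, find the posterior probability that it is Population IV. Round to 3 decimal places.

The responsibility of component k is w_k f_k(x) divided by Σ_j w_j f_j(x).
Since both observations come from the same component, the likelihood for component k is f_k(x₁)·f_k(x₂).
  f_I = [(1/(0.63·√(2π)))·exp(−(5.3−1.04)²/(2·0.63²)) = 0.633242·exp(-22.86168) = 7.46223e-11] × [7.37461e-08] = 5.50311e-18
  f_II = [(1/(0.76·√(2π)))·exp(−(5.3−1.36)²/(2·0.76²)) = 0.524924·exp(-13.43802) = 7.65665e-07] × [5.93678e-05] = 4.54558e-11
  f_III = [(1/(1.20·√(2π)))·exp(−(5.3−3.93)²/(2·1.20²)) = 0.332452·exp(-0.65170) = 0.17326] × [0.28447] = 0.0492873
  f_IV = [(1/(0.99·√(2π)))·exp(−(5.3−5.58)²/(2·0.99²)) = 0.402972·exp(-0.04000) = 0.387173] × [0.246884] = 0.0955866
Weight by the priors:
  w_I·f_I = 0.24 × 5.50311e-18 = 1.32075e-18
  w_II·f_II = 0.22 × 4.54558e-11 = 1.00003e-11
  w_III·f_III = 0.21 × 0.0492873 = 0.0103503
  w_IV·f_IV = 0.33 × 0.0955866 = 0.0315436
Evidence: 1.32075e-18 + 1.00003e-11 + 0.0103503 + 0.0315436 = 0.0418939
P(Population IV | data) ≈ 0.753

0.753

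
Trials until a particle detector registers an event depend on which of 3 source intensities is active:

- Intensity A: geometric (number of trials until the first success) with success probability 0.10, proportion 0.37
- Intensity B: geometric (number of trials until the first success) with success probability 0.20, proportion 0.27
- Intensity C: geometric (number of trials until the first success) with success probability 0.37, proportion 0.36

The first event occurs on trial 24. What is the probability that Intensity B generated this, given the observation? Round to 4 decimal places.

Posterior ∝ prior × likelihood, so P(k | x) ∝ w_k f_k(x); normalise over all components.
Component likelihoods at x = 24:
  L_A = 0.00886294
  L_B = 0.00118059
  L_C = 8.975e-06
Unnormalised posteriors:
  w_A·L_A = 0.37 × 0.00886294 = 0.00327929
  w_B·L_B = 0.27 × 0.00118059 = 0.00031876
  w_C·L_C = 0.36 × 8.975e-06 = 3.231e-06
Normaliser: 0.00327929 + 0.00031876 + 3.231e-06 = 0.00360128
So the posterior for Intensity B is 0.00031876 / 0.00360128 ≈ 0.0885.

0.0885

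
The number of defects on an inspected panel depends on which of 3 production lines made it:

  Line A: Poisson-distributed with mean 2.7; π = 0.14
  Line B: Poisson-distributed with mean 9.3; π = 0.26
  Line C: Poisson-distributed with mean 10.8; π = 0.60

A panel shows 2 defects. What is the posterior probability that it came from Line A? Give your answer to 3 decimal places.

0.952

Posterior ∝ prior × likelihood, so P(k | x) ∝ π_k f_k(x); normalise over all components.
Evaluate each component's likelihood at the observed value:
  f_A = 0.244964
  f_B = 0.00395364
  f_C = 0.0011897
Weight by the priors:
  π_A·f_A = 0.14 × 0.244964 = 0.034295
  π_B·f_B = 0.26 × 0.00395364 = 0.00102795
  π_C·f_C = 0.60 × 0.0011897 = 0.000713819
Normaliser: 0.034295 + 0.00102795 + 0.000713819 = 0.0360367
P(Line A | data) ≈ 0.952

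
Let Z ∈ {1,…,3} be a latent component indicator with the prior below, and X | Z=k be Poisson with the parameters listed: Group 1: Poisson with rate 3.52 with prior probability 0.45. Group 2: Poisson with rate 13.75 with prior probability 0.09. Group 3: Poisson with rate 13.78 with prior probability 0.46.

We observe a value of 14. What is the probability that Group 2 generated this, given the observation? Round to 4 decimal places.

0.1635

Posterior ∝ prior × likelihood, so P(k | x) ∝ π_k f_k(x); normalise over all components.
Component likelihoods at x = 14:
  L_1 = e^(−3.52)·3.52^14/14! = 1.5222e-05
  L_2 = e^(−13.75)·13.75^14/14! = 0.10575
  L_3 = e^(−13.78)·13.78^14/14! = 0.105804
Multiply by the mixture weights:
  π_1·L_1 = 0.45 × 1.5222e-05 = 6.84991e-06
  π_2·L_2 = 0.09 × 0.10575 = 0.0095175
  π_3·L_3 = 0.46 × 0.105804 = 0.0486699
Evidence: 6.84991e-06 + 0.0095175 + 0.0486699 = 0.0581943
P(Group 2 | x) = 0.0095175 / 0.0581943 ≈ 0.1635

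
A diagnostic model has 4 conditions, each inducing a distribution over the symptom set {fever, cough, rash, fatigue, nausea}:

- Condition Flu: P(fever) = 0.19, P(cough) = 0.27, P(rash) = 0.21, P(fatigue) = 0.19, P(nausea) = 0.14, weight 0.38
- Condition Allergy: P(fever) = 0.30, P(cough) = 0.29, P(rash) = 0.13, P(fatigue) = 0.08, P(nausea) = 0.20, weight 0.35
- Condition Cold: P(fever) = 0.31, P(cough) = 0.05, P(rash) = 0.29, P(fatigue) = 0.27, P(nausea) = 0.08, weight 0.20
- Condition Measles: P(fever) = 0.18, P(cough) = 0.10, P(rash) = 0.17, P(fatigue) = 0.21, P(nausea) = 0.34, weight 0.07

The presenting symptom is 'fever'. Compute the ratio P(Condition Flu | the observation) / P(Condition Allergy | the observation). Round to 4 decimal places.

0.6876

Since P(k|x) ∝ π_k f_k(x), the posterior odds are π_i f_i(x) / (π_j f_j(x)).
Categorical probabilities:
  L_Flu = 0.19
  L_Allergy = 0.3
  L_Cold = 0.31
  L_Measles = 0.18
0.0722 / 0.105 ≈ 0.6876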